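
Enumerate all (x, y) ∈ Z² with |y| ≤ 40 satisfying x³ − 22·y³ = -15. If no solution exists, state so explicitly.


The equation is x³ - 22y³ = -15. For fixed y, x³ = 22·y³ − 15, so a solution requires the RHS to be a perfect cube.
Strategy: iterate y from -40 to 40, compute RHS = 22·y³ − 15, and check whether it is a (positive or negative) perfect cube.
Check small values of y:
  y = 0: RHS = -15 is not a perfect cube.
  y = 1: RHS = 7 is not a perfect cube.
  y = -1: RHS = -37 is not a perfect cube.
  y = 2: RHS = 161 is not a perfect cube.
  y = -2: RHS = -191 is not a perfect cube.
  y = 3: RHS = 579 is not a perfect cube.
  y = -3: RHS = -609 is not a perfect cube.
Continuing the search up to |y| = 40 finds no solutions either.
No (x, y) in the scanned range satisfies the equation.

No integer solutions with |y| ≤ 40.


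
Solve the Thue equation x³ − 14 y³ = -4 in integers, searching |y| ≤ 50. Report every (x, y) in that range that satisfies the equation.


The equation is x³ - 14y³ = -4. For fixed y, x³ = 14·y³ − 4, so a solution requires the RHS to be a perfect cube.
Strategy: iterate y from -50 to 50, compute RHS = 14·y³ − 4, and check whether it is a (positive or negative) perfect cube.
Check small values of y:
  y = 0: RHS = -4 is not a perfect cube.
  y = 1: RHS = 10 is not a perfect cube.
  y = -1: RHS = -18 is not a perfect cube.
  y = 2: RHS = 108 is not a perfect cube.
  y = -2: RHS = -116 is not a perfect cube.
  y = 3: RHS = 374 is not a perfect cube.
  y = -3: RHS = -382 is not a perfect cube.
Continuing the search up to |y| = 50 finds no solutions either.
No (x, y) in the scanned range satisfies the equation.

No integer solutions with |y| ≤ 50.


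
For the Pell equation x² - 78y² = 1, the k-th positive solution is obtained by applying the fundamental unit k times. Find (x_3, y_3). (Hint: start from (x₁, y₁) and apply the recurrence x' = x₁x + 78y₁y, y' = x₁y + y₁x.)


Step 1: Find the fundamental solution (x₁, y₁) of x² - 78y² = 1.
  Expand √78 as a continued fraction. a₀ = ⌊√78⌋ = 8; iterate m_{k+1} = d_k·a_k − m_k, d_{k+1} = (78 − m_{k+1}²)/d_k, a_{k+1} = ⌊(a₀ + m_{k+1})/d_{k+1}⌋ (starting m₀ = 0, d₀ = 1), with convergents p_k = a_k·p_{k-1} + p_{k-2}, q_k = a_k·q_{k-1} + q_{k-2} (p₋₁ = 1, q₋₁ = 0):
  k = 0: a₀ = 8; p₀/q₀ = 8/1; p₀² − 78·q₀² = 64 − 78 = -14.
  k = 1: m = 8, d = 14, a = ⌊(8 + 8)/14⌋ = 1; p/q = (1·8 + 1)/(1·1 + 0) = 9/1; p² − 78·q² = 81 − 78 = 3.
  k = 2: m = 6, d = 3, a = ⌊(8 + 6)/3⌋ = 4; p/q = (4·9 + 8)/(4·1 + 1) = 44/5; p² − 78·q² = 1936 − 1950 = -14.
  k = 3: m = 6, d = 14, a = ⌊(8 + 6)/14⌋ = 1; p/q = (1·44 + 9)/(1·5 + 1) = 53/6; p² − 78·q² = 2809 − 2808 = 1.
  The first convergent with p² − 78·q² = 1 gives the fundamental solution (x₁, y₁) = (53, 6).
Step 2: Apply the recurrence (x_{n+1}, y_{n+1}) = (x₁x_n + 78y₁y_n, x₁y_n + y₁x_n) repeatedly.
  From (x_1, y_1) = (53, 6): x_2 = 53·53 + 78·6·6 = 5617; y_2 = 53·6 + 6·53 = 636.
  From (x_2, y_2) = (5617, 636): x_3 = 53·5617 + 78·6·636 = 595349; y_3 = 53·636 + 6·5617 = 67410.
Step 3: Verify x_3² - 78·y_3² = 354440431801 - 354440431800 = 1 (should be 1). ✓

(x_1, y_1) = (53, 6); (x_3, y_3) = (595349, 67410).


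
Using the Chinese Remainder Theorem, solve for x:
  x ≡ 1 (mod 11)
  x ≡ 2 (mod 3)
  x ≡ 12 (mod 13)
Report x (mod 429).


Moduli 11, 3, 13 are pairwise coprime; by CRT there is a unique solution modulo M = 11 · 3 · 13 = 429.
Solve pairwise, accumulating the modulus:
  Start with x ≡ 1 (mod 11).
  Combine with x ≡ 2 (mod 3): since gcd(11, 3) = 1, we get a unique residue mod 33.
    Write x = 1 + 11·t and substitute into x ≡ 2 (mod 3): 11·t ≡ 2 − 1 = 1 (mod 3).
    Reduce coefficients mod 3: 2·t ≡ 1 (mod 3).
    The inverse of 2 mod 3 is 2 (since 2·2 = 4 = 1·3 + 1), so t ≡ 2·1 = 2 ≡ 2 (mod 3).
    Then x = 1 + 11·2 = 23, valid modulo lcm(11, 3) = 33: x ≡ 23 (mod 33).
  Combine with x ≡ 12 (mod 13): since gcd(33, 13) = 1, we get a unique residue mod 429.
    Write x = 23 + 33·t and substitute into x ≡ 12 (mod 13): 33·t ≡ 12 − 23 = -11 (mod 13).
    Reduce coefficients mod 13: 7·t ≡ 2 (mod 13).
    The inverse of 7 mod 13 is 2 (since 7·2 = 14 = 1·13 + 1), so t ≡ 2·2 = 4 ≡ 4 (mod 13).
    Then x = 23 + 33·4 = 155, valid modulo lcm(33, 13) = 429: x ≡ 155 (mod 429).
Verify: 155 mod 11 = 1 ✓, 155 mod 3 = 2 ✓, 155 mod 13 = 12 ✓.

x ≡ 155 (mod 429).


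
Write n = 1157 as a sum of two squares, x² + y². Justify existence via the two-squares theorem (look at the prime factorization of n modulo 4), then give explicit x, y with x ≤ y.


Step 1: Factor n = 1157 = 13 · 89.
Step 2: Check the mod-4 condition on each prime factor: 13 ≡ 1 (mod 4), exponent 1; 89 ≡ 1 (mod 4), exponent 1.
All primes ≡ 3 (mod 4) appear to even exponent (or don't appear), so by the two-squares theorem n IS expressible as a sum of two squares.
Step 3: Build a representation. Here n = 13 · 89 is a product of primes ≡ 1 (mod 4). Each prime p ≡ 1 (mod 4) is itself a sum of two squares; find a² by testing p − a² for a perfect square:
  13: 13 − 1² = 12, 13 − 2² = 9 = 3² ⇒ 13 = 2² + 3².
  89: 89 − 1² = 88, 89 − 2² = 85, 89 − 3² = 80, 89 − 4² = 73, 89 − 5² = 64 = 8² ⇒ 89 = 5² + 8².
  Combine using the Brahmagupta–Fibonacci identity (a² + b²)(c² + d²) = (ac − bd)² + (ad + bc)² = (ac + bd)² + (ad − bc)²:
  13 · 89 = 1157: from (2² + 3²)(5² + 8²), take (2·5 − 3·8, 2·8 + 3·5) = (10 − 24, 16 + 15) = (-14, 31); dropping signs (only squares matter) gives (14, 31); check 14² + 31² = 196 + 961 = 1157 ✓.
Step 4: Order so x ≤ y and verify: 14² + 31² = 196 + 961 = 1157 = n. ✓

n = 1157 = 14² + 31² (one valid representation with x ≤ y).


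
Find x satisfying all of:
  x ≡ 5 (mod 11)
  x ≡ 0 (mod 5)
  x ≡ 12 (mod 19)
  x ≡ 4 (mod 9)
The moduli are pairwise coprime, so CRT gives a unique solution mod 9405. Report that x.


Product of moduli M = 11 · 5 · 19 · 9 = 9405.
Merge one congruence at a time:
  Start: x ≡ 5 (mod 11).
  Combine with x ≡ 0 (mod 5); new modulus lcm = 55.
    Write x = 5 + 11·t and substitute into x ≡ 0 (mod 5): 11·t ≡ 0 − 5 = -5 (mod 5).
    Reduce coefficients mod 5: 1·t ≡ 0 (mod 5).
    So t ≡ 0 (mod 5).
    Then x = 5 + 11·0 = 5, valid modulo lcm(11, 5) = 55: x ≡ 5 (mod 55).
  Combine with x ≡ 12 (mod 19); new modulus lcm = 1045.
    Write x = 5 + 55·t and substitute into x ≡ 12 (mod 19): 55·t ≡ 12 − 5 = 7 (mod 19).
    Reduce coefficients mod 19: 17·t ≡ 7 (mod 19).
    The inverse of 17 mod 19 is 9 (since 17·9 = 153 = 8·19 + 1), so t ≡ 9·7 = 63 ≡ 6 (mod 19).
    Then x = 5 + 55·6 = 335, valid modulo lcm(55, 19) = 1045: x ≡ 335 (mod 1045).
  Combine with x ≡ 4 (mod 9); new modulus lcm = 9405.
    Write x = 335 + 1045·t and substitute into x ≡ 4 (mod 9): 1045·t ≡ 4 − 335 = -331 (mod 9).
    Reduce coefficients mod 9: 1·t ≡ 2 (mod 9).
    So t ≡ 2 (mod 9).
    Then x = 335 + 1045·2 = 2425, valid modulo lcm(1045, 9) = 9405: x ≡ 2425 (mod 9405).
Verify against each original: 2425 mod 11 = 5, 2425 mod 5 = 0, 2425 mod 19 = 12, 2425 mod 9 = 4.

x ≡ 2425 (mod 9405).


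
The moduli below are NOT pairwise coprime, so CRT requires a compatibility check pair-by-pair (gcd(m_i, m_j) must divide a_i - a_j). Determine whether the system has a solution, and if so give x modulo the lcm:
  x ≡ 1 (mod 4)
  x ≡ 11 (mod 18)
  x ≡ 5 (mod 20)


Moduli 4, 18, 20 are not pairwise coprime, so CRT works modulo lcm(m_i) when all pairwise compatibility conditions hold.
Pairwise compatibility: gcd(m_i, m_j) must divide a_i - a_j for every pair.
Merge one congruence at a time:
  Start: x ≡ 1 (mod 4).
  Combine with x ≡ 11 (mod 18): gcd(4, 18) = 2; 11 - 1 = 10, which IS divisible by 2, so compatible.
    Write x = 1 + 4·t and substitute into x ≡ 11 (mod 18): 4·t ≡ 11 − 1 = 10 (mod 18).
    Divide the congruence (and modulus) by g = 2: 2·t ≡ 5 (mod 9).
    The inverse of 2 mod 9 is 5 (since 2·5 = 10 = 1·9 + 1), so t ≡ 5·5 = 25 ≡ 7 (mod 9).
    Then x = 1 + 4·7 = 29, valid modulo lcm(4, 18) = 36: x ≡ 29 (mod 36).
  Combine with x ≡ 5 (mod 20): gcd(36, 20) = 4; 5 - 29 = -24, which IS divisible by 4, so compatible.
    Write x = 29 + 36·t and substitute into x ≡ 5 (mod 20): 36·t ≡ 5 − 29 = -24 (mod 20).
    Divide the congruence (and modulus) by g = 4: 9·t ≡ -6 (mod 5).
    Reduce coefficients mod 5: 4·t ≡ 4 (mod 5).
    The inverse of 4 mod 5 is 4 (since 4·4 = 16 = 3·5 + 1), so t ≡ 4·4 = 16 ≡ 1 (mod 5).
    Then x = 29 + 36·1 = 65, valid modulo lcm(36, 20) = 180: x ≡ 65 (mod 180).
Verify: 65 mod 4 = 1, 65 mod 18 = 11, 65 mod 20 = 5.

x ≡ 65 (mod 180).


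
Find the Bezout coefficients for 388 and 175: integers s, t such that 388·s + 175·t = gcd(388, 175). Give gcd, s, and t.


Euclidean algorithm on (388, 175) — divide until remainder is 0:
  388 = 2 · 175 + 38
  175 = 4 · 38 + 23
  38 = 1 · 23 + 15
  23 = 1 · 15 + 8
  15 = 1 · 8 + 7
  8 = 1 · 7 + 1
  7 = 7 · 1 + 0
gcd(388, 175) = 1.
Track Bezout coefficients alongside the remainders: start with r₀ = 388 = a·1 + b·0 (s = 1, t = 0) and r₁ = 175 = a·0 + b·1 (s = 0, t = 1); each new remainder r_{k+1} = r_{k-1} − q_k·r_k inherits s_{k+1} = s_{k-1} − q_k·s_k, t_{k+1} = t_{k-1} − q_k·t_k, so r_k = a·s_k + b·t_k at every step:
  q = 2: r = 38, s = 1 − 2·0 = 1, t = 0 − 2·1 = -2  (check: 388·1 + 175·(-2) = 38)
  q = 4: r = 23, s = 0 − 4·1 = -4, t = 1 − 4·(-2) = 9  (check: 388·(-4) + 175·9 = 23)
  q = 1: r = 15, s = 1 − 1·(-4) = 5, t = -2 − 1·9 = -11  (check: 388·5 + 175·(-11) = 15)
  q = 1: r = 8, s = -4 − 1·5 = -9, t = 9 − 1·(-11) = 20  (check: 388·(-9) + 175·20 = 8)
  q = 1: r = 7, s = 5 − 1·(-9) = 14, t = -11 − 1·20 = -31  (check: 388·14 + 175·(-31) = 7)
  q = 1: r = 1, s = -9 − 1·14 = -23, t = 20 − 1·(-31) = 51  (check: 388·(-23) + 175·51 = 1)
The row with r = 1 (the gcd) gives the Bezout coefficients s = -23, t = 51.
Result: 388 · (-23) + 175 · (51) = 1.

gcd(388, 175) = 1; s = -23, t = 51 (check: 388·(-23) + 175·51 = 1).


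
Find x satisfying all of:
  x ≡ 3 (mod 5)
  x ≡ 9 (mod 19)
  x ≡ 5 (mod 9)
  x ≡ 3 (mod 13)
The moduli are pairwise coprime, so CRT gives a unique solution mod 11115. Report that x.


Product of moduli M = 5 · 19 · 9 · 13 = 11115.
Merge one congruence at a time:
  Start: x ≡ 3 (mod 5).
  Combine with x ≡ 9 (mod 19); new modulus lcm = 95.
    Write x = 3 + 5·t and substitute into x ≡ 9 (mod 19): 5·t ≡ 9 − 3 = 6 (mod 19).
    The inverse of 5 mod 19 is 4 (since 5·4 = 20 = 1·19 + 1), so t ≡ 4·6 = 24 ≡ 5 (mod 19).
    Then x = 3 + 5·5 = 28, valid modulo lcm(5, 19) = 95: x ≡ 28 (mod 95).
  Combine with x ≡ 5 (mod 9); new modulus lcm = 855.
    Write x = 28 + 95·t and substitute into x ≡ 5 (mod 9): 95·t ≡ 5 − 28 = -23 (mod 9).
    Reduce coefficients mod 9: 5·t ≡ 4 (mod 9).
    The inverse of 5 mod 9 is 2 (since 5·2 = 10 = 1·9 + 1), so t ≡ 2·4 = 8 ≡ 8 (mod 9).
    Then x = 28 + 95·8 = 788, valid modulo lcm(95, 9) = 855: x ≡ 788 (mod 855).
  Combine with x ≡ 3 (mod 13); new modulus lcm = 11115.
    Write x = 788 + 855·t and substitute into x ≡ 3 (mod 13): 855·t ≡ 3 − 788 = -785 (mod 13).
    Reduce coefficients mod 13: 10·t ≡ 8 (mod 13).
    The inverse of 10 mod 13 is 4 (since 10·4 = 40 = 3·13 + 1), so t ≡ 4·8 = 32 ≡ 6 (mod 13).
    Then x = 788 + 855·6 = 5918, valid modulo lcm(855, 13) = 11115: x ≡ 5918 (mod 11115).
Verify against each original: 5918 mod 5 = 3, 5918 mod 19 = 9, 5918 mod 9 = 5, 5918 mod 13 = 3.

x ≡ 5918 (mod 11115).


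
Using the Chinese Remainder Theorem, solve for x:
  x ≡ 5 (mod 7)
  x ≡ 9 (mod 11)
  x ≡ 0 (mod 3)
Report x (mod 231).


Moduli 7, 11, 3 are pairwise coprime; by CRT there is a unique solution modulo M = 7 · 11 · 3 = 231.
Solve pairwise, accumulating the modulus:
  Start with x ≡ 5 (mod 7).
  Combine with x ≡ 9 (mod 11): since gcd(7, 11) = 1, we get a unique residue mod 77.
    Write x = 5 + 7·t and substitute into x ≡ 9 (mod 11): 7·t ≡ 9 − 5 = 4 (mod 11).
    The inverse of 7 mod 11 is 8 (since 7·8 = 56 = 5·11 + 1), so t ≡ 8·4 = 32 ≡ 10 (mod 11).
    Then x = 5 + 7·10 = 75, valid modulo lcm(7, 11) = 77: x ≡ 75 (mod 77).
  Combine with x ≡ 0 (mod 3): since gcd(77, 3) = 1, we get a unique residue mod 231.
    Write x = 75 + 77·t and substitute into x ≡ 0 (mod 3): 77·t ≡ 0 − 75 = -75 (mod 3).
    Reduce coefficients mod 3: 2·t ≡ 0 (mod 3).
    The inverse of 2 mod 3 is 2 (since 2·2 = 4 = 1·3 + 1), so t ≡ 2·0 = 0 ≡ 0 (mod 3).
    Then x = 75 + 77·0 = 75, valid modulo lcm(77, 3) = 231: x ≡ 75 (mod 231).
Verify: 75 mod 7 = 5 ✓, 75 mod 11 = 9 ✓, 75 mod 3 = 0 ✓.

x ≡ 75 (mod 231).


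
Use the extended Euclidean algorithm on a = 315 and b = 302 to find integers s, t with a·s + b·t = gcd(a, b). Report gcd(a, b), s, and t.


Euclidean algorithm on (315, 302) — divide until remainder is 0:
  315 = 1 · 302 + 13
  302 = 23 · 13 + 3
  13 = 4 · 3 + 1
  3 = 3 · 1 + 0
gcd(315, 302) = 1.
Track Bezout coefficients alongside the remainders: start with r₀ = 315 = a·1 + b·0 (s = 1, t = 0) and r₁ = 302 = a·0 + b·1 (s = 0, t = 1); each new remainder r_{k+1} = r_{k-1} − q_k·r_k inherits s_{k+1} = s_{k-1} − q_k·s_k, t_{k+1} = t_{k-1} − q_k·t_k, so r_k = a·s_k + b·t_k at every step:
  q = 1: r = 13, s = 1 − 1·0 = 1, t = 0 − 1·1 = -1  (check: 315·1 + 302·(-1) = 13)
  q = 23: r = 3, s = 0 − 23·1 = -23, t = 1 − 23·(-1) = 24  (check: 315·(-23) + 302·24 = 3)
  q = 4: r = 1, s = 1 − 4·(-23) = 93, t = -1 − 4·24 = -97  (check: 315·93 + 302·(-97) = 1)
The row with r = 1 (the gcd) gives the Bezout coefficients s = 93, t = -97.
Result: 315 · (93) + 302 · (-97) = 1.

gcd(315, 302) = 1; s = 93, t = -97 (check: 315·93 + 302·(-97) = 1).


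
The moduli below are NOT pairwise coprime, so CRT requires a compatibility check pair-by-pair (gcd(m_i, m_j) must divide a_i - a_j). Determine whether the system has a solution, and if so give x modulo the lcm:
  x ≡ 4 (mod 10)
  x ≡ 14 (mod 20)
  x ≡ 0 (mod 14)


Moduli 10, 20, 14 are not pairwise coprime, so CRT works modulo lcm(m_i) when all pairwise compatibility conditions hold.
Pairwise compatibility: gcd(m_i, m_j) must divide a_i - a_j for every pair.
Merge one congruence at a time:
  Start: x ≡ 4 (mod 10).
  Combine with x ≡ 14 (mod 20): gcd(10, 20) = 10; 14 - 4 = 10, which IS divisible by 10, so compatible.
    Write x = 4 + 10·t and substitute into x ≡ 14 (mod 20): 10·t ≡ 14 − 4 = 10 (mod 20).
    Divide the congruence (and modulus) by g = 10: 1·t ≡ 1 (mod 2).
    So t ≡ 1 (mod 2).
    Then x = 4 + 10·1 = 14, valid modulo lcm(10, 20) = 20: x ≡ 14 (mod 20).
  Combine with x ≡ 0 (mod 14): gcd(20, 14) = 2; 0 - 14 = -14, which IS divisible by 2, so compatible.
    Write x = 14 + 20·t and substitute into x ≡ 0 (mod 14): 20·t ≡ 0 − 14 = -14 (mod 14).
    Divide the congruence (and modulus) by g = 2: 10·t ≡ -7 (mod 7).
    Reduce coefficients mod 7: 3·t ≡ 0 (mod 7).
    The inverse of 3 mod 7 is 5 (since 3·5 = 15 = 2·7 + 1), so t ≡ 5·0 = 0 ≡ 0 (mod 7).
    Then x = 14 + 20·0 = 14, valid modulo lcm(20, 14) = 140: x ≡ 14 (mod 140).
Verify: 14 mod 10 = 4, 14 mod 20 = 14, 14 mod 14 = 0.

x ≡ 14 (mod 140).


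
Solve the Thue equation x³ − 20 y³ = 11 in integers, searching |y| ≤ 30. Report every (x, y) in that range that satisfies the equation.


The equation is x³ - 20y³ = 11. For fixed y, x³ = 20·y³ + 11, so a solution requires the RHS to be a perfect cube.
Strategy: iterate y from -30 to 30, compute RHS = 20·y³ + 11, and check whether it is a (positive or negative) perfect cube.
Check small values of y:
  y = 0: RHS = 11 is not a perfect cube.
  y = 1: RHS = 31 is not a perfect cube.
  y = -1: RHS = -9 is not a perfect cube.
  y = 2: RHS = 171 is not a perfect cube.
  y = -2: RHS = -149 is not a perfect cube.
  y = 3: RHS = 551 is not a perfect cube.
  y = -3: RHS = -529 is not a perfect cube.
Continuing the search up to |y| = 30 finds no solutions either.
No (x, y) in the scanned range satisfies the equation.

No integer solutions with |y| ≤ 30.


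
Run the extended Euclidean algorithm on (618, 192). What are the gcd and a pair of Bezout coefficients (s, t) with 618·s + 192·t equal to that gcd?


Euclidean algorithm on (618, 192) — divide until remainder is 0:
  618 = 3 · 192 + 42
  192 = 4 · 42 + 24
  42 = 1 · 24 + 18
  24 = 1 · 18 + 6
  18 = 3 · 6 + 0
gcd(618, 192) = 6.
Track Bezout coefficients alongside the remainders: start with r₀ = 618 = a·1 + b·0 (s = 1, t = 0) and r₁ = 192 = a·0 + b·1 (s = 0, t = 1); each new remainder r_{k+1} = r_{k-1} − q_k·r_k inherits s_{k+1} = s_{k-1} − q_k·s_k, t_{k+1} = t_{k-1} − q_k·t_k, so r_k = a·s_k + b·t_k at every step:
  q = 3: r = 42, s = 1 − 3·0 = 1, t = 0 − 3·1 = -3  (check: 618·1 + 192·(-3) = 42)
  q = 4: r = 24, s = 0 − 4·1 = -4, t = 1 − 4·(-3) = 13  (check: 618·(-4) + 192·13 = 24)
  q = 1: r = 18, s = 1 − 1·(-4) = 5, t = -3 − 1·13 = -16  (check: 618·5 + 192·(-16) = 18)
  q = 1: r = 6, s = -4 − 1·5 = -9, t = 13 − 1·(-16) = 29  (check: 618·(-9) + 192·29 = 6)
The row with r = 6 (the gcd) gives the Bezout coefficients s = -9, t = 29.
Result: 618 · (-9) + 192 · (29) = 6.

gcd(618, 192) = 6; s = -9, t = 29 (check: 618·(-9) + 192·29 = 6).


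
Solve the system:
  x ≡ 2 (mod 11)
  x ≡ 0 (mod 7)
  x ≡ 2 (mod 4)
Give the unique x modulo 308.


Moduli 11, 7, 4 are pairwise coprime; by CRT there is a unique solution modulo M = 11 · 7 · 4 = 308.
Solve pairwise, accumulating the modulus:
  Start with x ≡ 2 (mod 11).
  Combine with x ≡ 0 (mod 7): since gcd(11, 7) = 1, we get a unique residue mod 77.
    Write x = 2 + 11·t and substitute into x ≡ 0 (mod 7): 11·t ≡ 0 − 2 = -2 (mod 7).
    Reduce coefficients mod 7: 4·t ≡ 5 (mod 7).
    The inverse of 4 mod 7 is 2 (since 4·2 = 8 = 1·7 + 1), so t ≡ 2·5 = 10 ≡ 3 (mod 7).
    Then x = 2 + 11·3 = 35, valid modulo lcm(11, 7) = 77: x ≡ 35 (mod 77).
  Combine with x ≡ 2 (mod 4): since gcd(77, 4) = 1, we get a unique residue mod 308.
    Write x = 35 + 77·t and substitute into x ≡ 2 (mod 4): 77·t ≡ 2 − 35 = -33 (mod 4).
    Reduce coefficients mod 4: 1·t ≡ 3 (mod 4).
    So t ≡ 3 (mod 4).
    Then x = 35 + 77·3 = 266, valid modulo lcm(77, 4) = 308: x ≡ 266 (mod 308).
Verify: 266 mod 11 = 2 ✓, 266 mod 7 = 0 ✓, 266 mod 4 = 2 ✓.

x ≡ 266 (mod 308).


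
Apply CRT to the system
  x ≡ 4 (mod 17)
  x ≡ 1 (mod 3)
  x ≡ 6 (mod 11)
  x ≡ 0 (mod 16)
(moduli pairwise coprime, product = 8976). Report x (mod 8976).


Product of moduli M = 17 · 3 · 11 · 16 = 8976.
Merge one congruence at a time:
  Start: x ≡ 4 (mod 17).
  Combine with x ≡ 1 (mod 3); new modulus lcm = 51.
    Write x = 4 + 17·t and substitute into x ≡ 1 (mod 3): 17·t ≡ 1 − 4 = -3 (mod 3).
    Reduce coefficients mod 3: 2·t ≡ 0 (mod 3).
    The inverse of 2 mod 3 is 2 (since 2·2 = 4 = 1·3 + 1), so t ≡ 2·0 = 0 ≡ 0 (mod 3).
    Then x = 4 + 17·0 = 4, valid modulo lcm(17, 3) = 51: x ≡ 4 (mod 51).
  Combine with x ≡ 6 (mod 11); new modulus lcm = 561.
    Write x = 4 + 51·t and substitute into x ≡ 6 (mod 11): 51·t ≡ 6 − 4 = 2 (mod 11).
    Reduce coefficients mod 11: 7·t ≡ 2 (mod 11).
    The inverse of 7 mod 11 is 8 (since 7·8 = 56 = 5·11 + 1), so t ≡ 8·2 = 16 ≡ 5 (mod 11).
    Then x = 4 + 51·5 = 259, valid modulo lcm(51, 11) = 561: x ≡ 259 (mod 561).
  Combine with x ≡ 0 (mod 16); new modulus lcm = 8976.
    Write x = 259 + 561·t and substitute into x ≡ 0 (mod 16): 561·t ≡ 0 − 259 = -259 (mod 16).
    Reduce coefficients mod 16: 1·t ≡ 13 (mod 16).
    So t ≡ 13 (mod 16).
    Then x = 259 + 561·13 = 7552, valid modulo lcm(561, 16) = 8976: x ≡ 7552 (mod 8976).
Verify against each original: 7552 mod 17 = 4, 7552 mod 3 = 1, 7552 mod 11 = 6, 7552 mod 16 = 0.

x ≡ 7552 (mod 8976).


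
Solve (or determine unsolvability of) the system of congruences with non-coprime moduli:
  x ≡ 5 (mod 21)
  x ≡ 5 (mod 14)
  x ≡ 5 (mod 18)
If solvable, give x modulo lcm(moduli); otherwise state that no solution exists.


Moduli 21, 14, 18 are not pairwise coprime, so CRT works modulo lcm(m_i) when all pairwise compatibility conditions hold.
Pairwise compatibility: gcd(m_i, m_j) must divide a_i - a_j for every pair.
Merge one congruence at a time:
  Start: x ≡ 5 (mod 21).
  Combine with x ≡ 5 (mod 14): gcd(21, 14) = 7; 5 - 5 = 0, which IS divisible by 7, so compatible.
    Write x = 5 + 21·t and substitute into x ≡ 5 (mod 14): 21·t ≡ 5 − 5 = 0 (mod 14).
    Divide the congruence (and modulus) by g = 7: 3·t ≡ 0 (mod 2).
    Reduce coefficients mod 2: 1·t ≡ 0 (mod 2).
    So t ≡ 0 (mod 2).
    Then x = 5 + 21·0 = 5, valid modulo lcm(21, 14) = 42: x ≡ 5 (mod 42).
  Combine with x ≡ 5 (mod 18): gcd(42, 18) = 6; 5 - 5 = 0, which IS divisible by 6, so compatible.
    Write x = 5 + 42·t and substitute into x ≡ 5 (mod 18): 42·t ≡ 5 − 5 = 0 (mod 18).
    Divide the congruence (and modulus) by g = 6: 7·t ≡ 0 (mod 3).
    Reduce coefficients mod 3: 1·t ≡ 0 (mod 3).
    So t ≡ 0 (mod 3).
    Then x = 5 + 42·0 = 5, valid modulo lcm(42, 18) = 126: x ≡ 5 (mod 126).
Verify: 5 mod 21 = 5, 5 mod 14 = 5, 5 mod 18 = 5.

x ≡ 5 (mod 126).


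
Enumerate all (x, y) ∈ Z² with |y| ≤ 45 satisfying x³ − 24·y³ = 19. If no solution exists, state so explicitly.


The equation is x³ - 24y³ = 19. For fixed y, x³ = 24·y³ + 19, so a solution requires the RHS to be a perfect cube.
Strategy: iterate y from -45 to 45, compute RHS = 24·y³ + 19, and check whether it is a (positive or negative) perfect cube.
Check small values of y:
  y = 0: RHS = 19 is not a perfect cube.
  y = 1: RHS = 43 is not a perfect cube.
  y = -1: RHS = -5 is not a perfect cube.
  y = 2: RHS = 211 is not a perfect cube.
  y = -2: RHS = -173 is not a perfect cube.
  y = 3: RHS = 667 is not a perfect cube.
  y = -3: RHS = -629 is not a perfect cube.
Continuing the search up to |y| = 45 finds no solutions either.
No (x, y) in the scanned range satisfies the equation.

No integer solutions with |y| ≤ 45.


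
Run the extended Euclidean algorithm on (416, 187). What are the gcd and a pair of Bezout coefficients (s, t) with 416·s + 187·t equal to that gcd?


Euclidean algorithm on (416, 187) — divide until remainder is 0:
  416 = 2 · 187 + 42
  187 = 4 · 42 + 19
  42 = 2 · 19 + 4
  19 = 4 · 4 + 3
  4 = 1 · 3 + 1
  3 = 3 · 1 + 0
gcd(416, 187) = 1.
Track Bezout coefficients alongside the remainders: start with r₀ = 416 = a·1 + b·0 (s = 1, t = 0) and r₁ = 187 = a·0 + b·1 (s = 0, t = 1); each new remainder r_{k+1} = r_{k-1} − q_k·r_k inherits s_{k+1} = s_{k-1} − q_k·s_k, t_{k+1} = t_{k-1} − q_k·t_k, so r_k = a·s_k + b·t_k at every step:
  q = 2: r = 42, s = 1 − 2·0 = 1, t = 0 − 2·1 = -2  (check: 416·1 + 187·(-2) = 42)
  q = 4: r = 19, s = 0 − 4·1 = -4, t = 1 − 4·(-2) = 9  (check: 416·(-4) + 187·9 = 19)
  q = 2: r = 4, s = 1 − 2·(-4) = 9, t = -2 − 2·9 = -20  (check: 416·9 + 187·(-20) = 4)
  q = 4: r = 3, s = -4 − 4·9 = -40, t = 9 − 4·(-20) = 89  (check: 416·(-40) + 187·89 = 3)
  q = 1: r = 1, s = 9 − 1·(-40) = 49, t = -20 − 1·89 = -109  (check: 416·49 + 187·(-109) = 1)
The row with r = 1 (the gcd) gives the Bezout coefficients s = 49, t = -109.
Result: 416 · (49) + 187 · (-109) = 1.

gcd(416, 187) = 1; s = 49, t = -109 (check: 416·49 + 187·(-109) = 1).


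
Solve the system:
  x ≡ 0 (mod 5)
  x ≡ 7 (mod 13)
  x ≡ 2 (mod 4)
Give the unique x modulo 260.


Moduli 5, 13, 4 are pairwise coprime; by CRT there is a unique solution modulo M = 5 · 13 · 4 = 260.
Solve pairwise, accumulating the modulus:
  Start with x ≡ 0 (mod 5).
  Combine with x ≡ 7 (mod 13): since gcd(5, 13) = 1, we get a unique residue mod 65.
    Write x = 0 + 5·t and substitute into x ≡ 7 (mod 13): 5·t ≡ 7 − 0 = 7 (mod 13).
    The inverse of 5 mod 13 is 8 (since 5·8 = 40 = 3·13 + 1), so t ≡ 8·7 = 56 ≡ 4 (mod 13).
    Then x = 0 + 5·4 = 20, valid modulo lcm(5, 13) = 65: x ≡ 20 (mod 65).
  Combine with x ≡ 2 (mod 4): since gcd(65, 4) = 1, we get a unique residue mod 260.
    Write x = 20 + 65·t and substitute into x ≡ 2 (mod 4): 65·t ≡ 2 − 20 = -18 (mod 4).
    Reduce coefficients mod 4: 1·t ≡ 2 (mod 4).
    So t ≡ 2 (mod 4).
    Then x = 20 + 65·2 = 150, valid modulo lcm(65, 4) = 260: x ≡ 150 (mod 260).
Verify: 150 mod 5 = 0 ✓, 150 mod 13 = 7 ✓, 150 mod 4 = 2 ✓.

x ≡ 150 (mod 260).


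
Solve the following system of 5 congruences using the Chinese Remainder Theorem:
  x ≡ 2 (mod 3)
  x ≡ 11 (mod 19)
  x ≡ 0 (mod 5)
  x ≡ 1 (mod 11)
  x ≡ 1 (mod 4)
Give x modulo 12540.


Product of moduli M = 3 · 19 · 5 · 11 · 4 = 12540.
Merge one congruence at a time:
  Start: x ≡ 2 (mod 3).
  Combine with x ≡ 11 (mod 19); new modulus lcm = 57.
    Write x = 2 + 3·t and substitute into x ≡ 11 (mod 19): 3·t ≡ 11 − 2 = 9 (mod 19).
    The inverse of 3 mod 19 is 13 (since 3·13 = 39 = 2·19 + 1), so t ≡ 13·9 = 117 ≡ 3 (mod 19).
    Then x = 2 + 3·3 = 11, valid modulo lcm(3, 19) = 57: x ≡ 11 (mod 57).
  Combine with x ≡ 0 (mod 5); new modulus lcm = 285.
    Write x = 11 + 57·t and substitute into x ≡ 0 (mod 5): 57·t ≡ 0 − 11 = -11 (mod 5).
    Reduce coefficients mod 5: 2·t ≡ 4 (mod 5).
    The inverse of 2 mod 5 is 3 (since 2·3 = 6 = 1·5 + 1), so t ≡ 3·4 = 12 ≡ 2 (mod 5).
    Then x = 11 + 57·2 = 125, valid modulo lcm(57, 5) = 285: x ≡ 125 (mod 285).
  Combine with x ≡ 1 (mod 11); new modulus lcm = 3135.
    Write x = 125 + 285·t and substitute into x ≡ 1 (mod 11): 285·t ≡ 1 − 125 = -124 (mod 11).
    Reduce coefficients mod 11: 10·t ≡ 8 (mod 11).
    The inverse of 10 mod 11 is 10 (since 10·10 = 100 = 9·11 + 1), so t ≡ 10·8 = 80 ≡ 3 (mod 11).
    Then x = 125 + 285·3 = 980, valid modulo lcm(285, 11) = 3135: x ≡ 980 (mod 3135).
  Combine with x ≡ 1 (mod 4); new modulus lcm = 12540.
    Write x = 980 + 3135·t and substitute into x ≡ 1 (mod 4): 3135·t ≡ 1 − 980 = -979 (mod 4).
    Reduce coefficients mod 4: 3·t ≡ 1 (mod 4).
    The inverse of 3 mod 4 is 3 (since 3·3 = 9 = 2·4 + 1), so t ≡ 3·1 = 3 ≡ 3 (mod 4).
    Then x = 980 + 3135·3 = 10385, valid modulo lcm(3135, 4) = 12540: x ≡ 10385 (mod 12540).
Verify against each original: 10385 mod 3 = 2, 10385 mod 19 = 11, 10385 mod 5 = 0, 10385 mod 11 = 1, 10385 mod 4 = 1.

x ≡ 10385 (mod 12540).


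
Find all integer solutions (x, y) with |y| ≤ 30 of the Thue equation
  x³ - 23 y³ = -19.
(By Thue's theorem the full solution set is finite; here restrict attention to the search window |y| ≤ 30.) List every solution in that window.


The equation is x³ - 23y³ = -19. For fixed y, x³ = 23·y³ − 19, so a solution requires the RHS to be a perfect cube.
Strategy: iterate y from -30 to 30, compute RHS = 23·y³ − 19, and check whether it is a (positive or negative) perfect cube.
Check small values of y:
  y = 0: RHS = -19 is not a perfect cube.
  y = 1: RHS = 4 is not a perfect cube.
  y = -1: RHS = -42 is not a perfect cube.
  y = 2: RHS = 165 is not a perfect cube.
  y = -2: RHS = -203 is not a perfect cube.
  y = 3: RHS = 602 is not a perfect cube.
  y = -3: RHS = -640 is not a perfect cube.
Continuing the search up to |y| = 30 finds no solutions either.
No (x, y) in the scanned range satisfies the equation.

No integer solutions with |y| ≤ 30.


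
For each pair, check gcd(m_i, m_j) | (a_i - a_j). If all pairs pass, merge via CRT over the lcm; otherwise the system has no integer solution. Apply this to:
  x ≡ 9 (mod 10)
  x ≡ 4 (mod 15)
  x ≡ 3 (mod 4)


Moduli 10, 15, 4 are not pairwise coprime, so CRT works modulo lcm(m_i) when all pairwise compatibility conditions hold.
Pairwise compatibility: gcd(m_i, m_j) must divide a_i - a_j for every pair.
Merge one congruence at a time:
  Start: x ≡ 9 (mod 10).
  Combine with x ≡ 4 (mod 15): gcd(10, 15) = 5; 4 - 9 = -5, which IS divisible by 5, so compatible.
    Write x = 9 + 10·t and substitute into x ≡ 4 (mod 15): 10·t ≡ 4 − 9 = -5 (mod 15).
    Divide the congruence (and modulus) by g = 5: 2·t ≡ -1 (mod 3).
    Reduce coefficients mod 3: 2·t ≡ 2 (mod 3).
    The inverse of 2 mod 3 is 2 (since 2·2 = 4 = 1·3 + 1), so t ≡ 2·2 = 4 ≡ 1 (mod 3).
    Then x = 9 + 10·1 = 19, valid modulo lcm(10, 15) = 30: x ≡ 19 (mod 30).
  Combine with x ≡ 3 (mod 4): gcd(30, 4) = 2; 3 - 19 = -16, which IS divisible by 2, so compatible.
    Write x = 19 + 30·t and substitute into x ≡ 3 (mod 4): 30·t ≡ 3 − 19 = -16 (mod 4).
    Divide the congruence (and modulus) by g = 2: 15·t ≡ -8 (mod 2).
    Reduce coefficients mod 2: 1·t ≡ 0 (mod 2).
    So t ≡ 0 (mod 2).
    Then x = 19 + 30·0 = 19, valid modulo lcm(30, 4) = 60: x ≡ 19 (mod 60).
Verify: 19 mod 10 = 9, 19 mod 15 = 4, 19 mod 4 = 3.

x ≡ 19 (mod 60).


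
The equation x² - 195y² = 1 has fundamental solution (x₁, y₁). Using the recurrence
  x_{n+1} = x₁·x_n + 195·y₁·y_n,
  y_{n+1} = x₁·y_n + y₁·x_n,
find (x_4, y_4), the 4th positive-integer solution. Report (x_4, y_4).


Step 1: Find the fundamental solution (x₁, y₁) of x² - 195y² = 1.
  Expand √195 as a continued fraction. a₀ = ⌊√195⌋ = 13; iterate m_{k+1} = d_k·a_k − m_k, d_{k+1} = (195 − m_{k+1}²)/d_k, a_{k+1} = ⌊(a₀ + m_{k+1})/d_{k+1}⌋ (starting m₀ = 0, d₀ = 1), with convergents p_k = a_k·p_{k-1} + p_{k-2}, q_k = a_k·q_{k-1} + q_{k-2} (p₋₁ = 1, q₋₁ = 0):
  k = 0: a₀ = 13; p₀/q₀ = 13/1; p₀² − 195·q₀² = 169 − 195 = -26.
  k = 1: m = 13, d = 26, a = ⌊(13 + 13)/26⌋ = 1; p/q = (1·13 + 1)/(1·1 + 0) = 14/1; p² − 195·q² = 196 − 195 = 1.
  The first convergent with p² − 195·q² = 1 gives the fundamental solution (x₁, y₁) = (14, 1).
Step 2: Apply the recurrence (x_{n+1}, y_{n+1}) = (x₁x_n + 195y₁y_n, x₁y_n + y₁x_n) repeatedly.
  From (x_1, y_1) = (14, 1): x_2 = 14·14 + 195·1·1 = 391; y_2 = 14·1 + 1·14 = 28.
  From (x_2, y_2) = (391, 28): x_3 = 14·391 + 195·1·28 = 10934; y_3 = 14·28 + 1·391 = 783.
  From (x_3, y_3) = (10934, 783): x_4 = 14·10934 + 195·1·783 = 305761; y_4 = 14·783 + 1·10934 = 21896.
Step 3: Verify x_4² - 195·y_4² = 93489789121 - 93489789120 = 1 (should be 1). ✓

(x_1, y_1) = (14, 1); (x_4, y_4) = (305761, 21896).


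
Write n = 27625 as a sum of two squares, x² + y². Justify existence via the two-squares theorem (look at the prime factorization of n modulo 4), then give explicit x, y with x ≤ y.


Step 1: Factor n = 27625 = 5^3 · 13 · 17.
Step 2: Check the mod-4 condition on each prime factor: 5 ≡ 1 (mod 4), exponent 3; 13 ≡ 1 (mod 4), exponent 1; 17 ≡ 1 (mod 4), exponent 1.
All primes ≡ 3 (mod 4) appear to even exponent (or don't appear), so by the two-squares theorem n IS expressible as a sum of two squares.
Step 3: Build a representation. Group n = k² · m with k = 5 and m = 5 · 13 · 17 = 1105 (a product of primes ≡ 1 (mod 4)); a representation of m scales to one of n via (k·x)² + (k·y)² = k²(x² + y²). Each prime p ≡ 1 (mod 4) is itself a sum of two squares; find a² by testing p − a² for a perfect square:
  5: 5 − 1² = 4 = 2² ⇒ 5 = 1² + 2².
  13: 13 − 1² = 12, 13 − 2² = 9 = 3² ⇒ 13 = 2² + 3².
  17: 17 − 1² = 16 = 4² ⇒ 17 = 1² + 4².
  Combine using the Brahmagupta–Fibonacci identity (a² + b²)(c² + d²) = (ac − bd)² + (ad + bc)² = (ac + bd)² + (ad − bc)²:
  5 · 13 = 65: from (1² + 2²)(2² + 3²), take (1·2 − 2·3, 1·3 + 2·2) = (2 − 6, 3 + 4) = (-4, 7); dropping signs (only squares matter) gives (4, 7); check 4² + 7² = 16 + 49 = 65 ✓.
  65 · 17 = 1105: from (4² + 7²)(1² + 4²), take (4·1 − 7·4, 4·4 + 7·1) = (4 − 28, 16 + 7) = (-24, 23); dropping signs (only squares matter) gives (24, 23); check 24² + 23² = 576 + 529 = 1105 ✓.
  Scale by k = 5: (5·24, 5·23) = (120, 115).
Step 4: Order so x ≤ y and verify: 115² + 120² = 13225 + 14400 = 27625 = n. ✓

n = 27625 = 115² + 120² (one valid representation with x ≤ y).


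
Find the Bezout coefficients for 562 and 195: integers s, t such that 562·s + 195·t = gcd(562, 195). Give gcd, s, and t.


Euclidean algorithm on (562, 195) — divide until remainder is 0:
  562 = 2 · 195 + 172
  195 = 1 · 172 + 23
  172 = 7 · 23 + 11
  23 = 2 · 11 + 1
  11 = 11 · 1 + 0
gcd(562, 195) = 1.
Track Bezout coefficients alongside the remainders: start with r₀ = 562 = a·1 + b·0 (s = 1, t = 0) and r₁ = 195 = a·0 + b·1 (s = 0, t = 1); each new remainder r_{k+1} = r_{k-1} − q_k·r_k inherits s_{k+1} = s_{k-1} − q_k·s_k, t_{k+1} = t_{k-1} − q_k·t_k, so r_k = a·s_k + b·t_k at every step:
  q = 2: r = 172, s = 1 − 2·0 = 1, t = 0 − 2·1 = -2  (check: 562·1 + 195·(-2) = 172)
  q = 1: r = 23, s = 0 − 1·1 = -1, t = 1 − 1·(-2) = 3  (check: 562·(-1) + 195·3 = 23)
  q = 7: r = 11, s = 1 − 7·(-1) = 8, t = -2 − 7·3 = -23  (check: 562·8 + 195·(-23) = 11)
  q = 2: r = 1, s = -1 − 2·8 = -17, t = 3 − 2·(-23) = 49  (check: 562·(-17) + 195·49 = 1)
The row with r = 1 (the gcd) gives the Bezout coefficients s = -17, t = 49.
Result: 562 · (-17) + 195 · (49) = 1.

gcd(562, 195) = 1; s = -17, t = 49 (check: 562·(-17) + 195·49 = 1).


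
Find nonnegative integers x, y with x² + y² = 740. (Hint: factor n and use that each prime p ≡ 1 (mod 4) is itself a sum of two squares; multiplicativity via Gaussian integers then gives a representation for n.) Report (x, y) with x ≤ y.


Step 1: Factor n = 740 = 2^2 · 5 · 37.
Step 2: Check the mod-4 condition on each prime factor: 2 = 2 (special); 5 ≡ 1 (mod 4), exponent 1; 37 ≡ 1 (mod 4), exponent 1.
All primes ≡ 3 (mod 4) appear to even exponent (or don't appear), so by the two-squares theorem n IS expressible as a sum of two squares.
Step 3: Build a representation. Group n = k² · m with k = 2 and m = 5 · 37 = 185 (a product of primes ≡ 1 (mod 4)); a representation of m scales to one of n via (k·x)² + (k·y)² = k²(x² + y²). Each prime p ≡ 1 (mod 4) is itself a sum of two squares; find a² by testing p − a² for a perfect square:
  5: 5 − 1² = 4 = 2² ⇒ 5 = 1² + 2².
  37: 37 − 1² = 36 = 6² ⇒ 37 = 1² + 6².
  Combine using the Brahmagupta–Fibonacci identity (a² + b²)(c² + d²) = (ac − bd)² + (ad + bc)² = (ac + bd)² + (ad − bc)²:
  5 · 37 = 185: from (1² + 2²)(1² + 6²), take (1·1 − 2·6, 1·6 + 2·1) = (1 − 12, 6 + 2) = (-11, 8); dropping signs (only squares matter) gives (11, 8); check 11² + 8² = 121 + 64 = 185 ✓.
  Scale by k = 2: (2·11, 2·8) = (22, 16).
Step 4: Order so x ≤ y and verify: 16² + 22² = 256 + 484 = 740 = n. ✓

n = 740 = 16² + 22² (one valid representation with x ≤ y).


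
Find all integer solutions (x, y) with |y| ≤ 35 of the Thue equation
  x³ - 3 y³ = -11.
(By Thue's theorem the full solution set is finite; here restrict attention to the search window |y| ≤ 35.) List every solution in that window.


The equation is x³ - 3y³ = -11. For fixed y, x³ = 3·y³ − 11, so a solution requires the RHS to be a perfect cube.
Strategy: iterate y from -35 to 35, compute RHS = 3·y³ − 11, and check whether it is a (positive or negative) perfect cube.
Check small values of y:
  y = 0: RHS = -11 is not a perfect cube.
  y = 1: RHS = -8 = (-2)³ ⇒ x = -2 works.
  y = -1: RHS = -14 is not a perfect cube.
  y = 2: RHS = 13 is not a perfect cube.
  y = -2: RHS = -35 is not a perfect cube.
  y = 3: RHS = 70 is not a perfect cube.
  y = -3: RHS = -92 is not a perfect cube.
Continuing the search up to |y| = 35 finds no further solutions beyond those listed.
Collected solutions: (-2, 1).

Solutions (with |y| ≤ 35): (-2, 1).


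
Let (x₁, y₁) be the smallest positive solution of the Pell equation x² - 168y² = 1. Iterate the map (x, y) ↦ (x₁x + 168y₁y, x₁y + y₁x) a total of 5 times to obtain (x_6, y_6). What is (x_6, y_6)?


Step 1: Find the fundamental solution (x₁, y₁) of x² - 168y² = 1.
  Expand √168 as a continued fraction. a₀ = ⌊√168⌋ = 12; iterate m_{k+1} = d_k·a_k − m_k, d_{k+1} = (168 − m_{k+1}²)/d_k, a_{k+1} = ⌊(a₀ + m_{k+1})/d_{k+1}⌋ (starting m₀ = 0, d₀ = 1), with convergents p_k = a_k·p_{k-1} + p_{k-2}, q_k = a_k·q_{k-1} + q_{k-2} (p₋₁ = 1, q₋₁ = 0):
  k = 0: a₀ = 12; p₀/q₀ = 12/1; p₀² − 168·q₀² = 144 − 168 = -24.
  k = 1: m = 12, d = 24, a = ⌊(12 + 12)/24⌋ = 1; p/q = (1·12 + 1)/(1·1 + 0) = 13/1; p² − 168·q² = 169 − 168 = 1.
  The first convergent with p² − 168·q² = 1 gives the fundamental solution (x₁, y₁) = (13, 1).
Step 2: Apply the recurrence (x_{n+1}, y_{n+1}) = (x₁x_n + 168y₁y_n, x₁y_n + y₁x_n) repeatedly.
  From (x_1, y_1) = (13, 1): x_2 = 13·13 + 168·1·1 = 337; y_2 = 13·1 + 1·13 = 26.
  From (x_2, y_2) = (337, 26): x_3 = 13·337 + 168·1·26 = 8749; y_3 = 13·26 + 1·337 = 675.
  From (x_3, y_3) = (8749, 675): x_4 = 13·8749 + 168·1·675 = 227137; y_4 = 13·675 + 1·8749 = 17524.
  From (x_4, y_4) = (227137, 17524): x_5 = 13·227137 + 168·1·17524 = 5896813; y_5 = 13·17524 + 1·227137 = 454949.
  From (x_5, y_5) = (5896813, 454949): x_6 = 13·5896813 + 168·1·454949 = 153090001; y_6 = 13·454949 + 1·5896813 = 11811150.
Step 3: Verify x_6² - 168·y_6² = 23436548406180001 - 23436548406180000 = 1 (should be 1). ✓

(x_1, y_1) = (13, 1); (x_6, y_6) = (153090001, 11811150).


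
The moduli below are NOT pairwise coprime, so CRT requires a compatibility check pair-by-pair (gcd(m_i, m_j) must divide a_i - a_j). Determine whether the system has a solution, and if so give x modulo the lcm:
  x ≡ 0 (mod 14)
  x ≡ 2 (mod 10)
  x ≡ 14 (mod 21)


Moduli 14, 10, 21 are not pairwise coprime, so CRT works modulo lcm(m_i) when all pairwise compatibility conditions hold.
Pairwise compatibility: gcd(m_i, m_j) must divide a_i - a_j for every pair.
Merge one congruence at a time:
  Start: x ≡ 0 (mod 14).
  Combine with x ≡ 2 (mod 10): gcd(14, 10) = 2; 2 - 0 = 2, which IS divisible by 2, so compatible.
    Write x = 0 + 14·t and substitute into x ≡ 2 (mod 10): 14·t ≡ 2 − 0 = 2 (mod 10).
    Divide the congruence (and modulus) by g = 2: 7·t ≡ 1 (mod 5).
    Reduce coefficients mod 5: 2·t ≡ 1 (mod 5).
    The inverse of 2 mod 5 is 3 (since 2·3 = 6 = 1·5 + 1), so t ≡ 3·1 = 3 ≡ 3 (mod 5).
    Then x = 0 + 14·3 = 42, valid modulo lcm(14, 10) = 70: x ≡ 42 (mod 70).
  Combine with x ≡ 14 (mod 21): gcd(70, 21) = 7; 14 - 42 = -28, which IS divisible by 7, so compatible.
    Write x = 42 + 70·t and substitute into x ≡ 14 (mod 21): 70·t ≡ 14 − 42 = -28 (mod 21).
    Divide the congruence (and modulus) by g = 7: 10·t ≡ -4 (mod 3).
    Reduce coefficients mod 3: 1·t ≡ 2 (mod 3).
    So t ≡ 2 (mod 3).
    Then x = 42 + 70·2 = 182, valid modulo lcm(70, 21) = 210: x ≡ 182 (mod 210).
Verify: 182 mod 14 = 0, 182 mod 10 = 2, 182 mod 21 = 14.

x ≡ 182 (mod 210).


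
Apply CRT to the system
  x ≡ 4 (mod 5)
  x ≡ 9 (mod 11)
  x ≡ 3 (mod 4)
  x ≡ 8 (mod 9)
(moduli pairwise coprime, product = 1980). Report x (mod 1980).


Product of moduli M = 5 · 11 · 4 · 9 = 1980.
Merge one congruence at a time:
  Start: x ≡ 4 (mod 5).
  Combine with x ≡ 9 (mod 11); new modulus lcm = 55.
    Write x = 4 + 5·t and substitute into x ≡ 9 (mod 11): 5·t ≡ 9 − 4 = 5 (mod 11).
    The inverse of 5 mod 11 is 9 (since 5·9 = 45 = 4·11 + 1), so t ≡ 9·5 = 45 ≡ 1 (mod 11).
    Then x = 4 + 5·1 = 9, valid modulo lcm(5, 11) = 55: x ≡ 9 (mod 55).
  Combine with x ≡ 3 (mod 4); new modulus lcm = 220.
    Write x = 9 + 55·t and substitute into x ≡ 3 (mod 4): 55·t ≡ 3 − 9 = -6 (mod 4).
    Reduce coefficients mod 4: 3·t ≡ 2 (mod 4).
    The inverse of 3 mod 4 is 3 (since 3·3 = 9 = 2·4 + 1), so t ≡ 3·2 = 6 ≡ 2 (mod 4).
    Then x = 9 + 55·2 = 119, valid modulo lcm(55, 4) = 220: x ≡ 119 (mod 220).
  Combine with x ≡ 8 (mod 9); new modulus lcm = 1980.
    Write x = 119 + 220·t and substitute into x ≡ 8 (mod 9): 220·t ≡ 8 − 119 = -111 (mod 9).
    Reduce coefficients mod 9: 4·t ≡ 6 (mod 9).
    The inverse of 4 mod 9 is 7 (since 4·7 = 28 = 3·9 + 1), so t ≡ 7·6 = 42 ≡ 6 (mod 9).
    Then x = 119 + 220·6 = 1439, valid modulo lcm(220, 9) = 1980: x ≡ 1439 (mod 1980).
Verify against each original: 1439 mod 5 = 4, 1439 mod 11 = 9, 1439 mod 4 = 3, 1439 mod 9 = 8.

x ≡ 1439 (mod 1980).
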